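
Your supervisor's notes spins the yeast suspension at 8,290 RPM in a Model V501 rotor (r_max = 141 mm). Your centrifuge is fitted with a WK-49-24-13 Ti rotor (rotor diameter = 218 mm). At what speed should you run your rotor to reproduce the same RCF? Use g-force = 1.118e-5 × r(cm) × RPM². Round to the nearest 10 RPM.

≈ 9430 RPM

Original rotor: r = 141 mm = 14.1 cm
RCF = 1.118 × 10⁻⁵ × r × N²
RCF_original = 1.118 × 10⁻⁵ × 14.1 × (8290)² = 1.118 × 10⁻⁵ × 14.1 × 68,724,100 ≈ 10,833.5 × g
Your rotor: r = 218 mm / 2 = 109 mm = 10.9 cm
10,833.5 = 1.118 × 10⁻⁵ × 10.9 × N²
N² = 10,833.5 / (12.1862 × 10⁻⁵) = 88,899,739
N ≈ √88,899,739 ≈ 9,428.7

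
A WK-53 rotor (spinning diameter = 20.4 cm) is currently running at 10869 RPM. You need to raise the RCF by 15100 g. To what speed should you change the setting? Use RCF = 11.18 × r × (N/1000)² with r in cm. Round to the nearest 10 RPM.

N₂ ≈ 15830 RPM

r = 20.4 / 2 = 10.2 cm
Current RCF = 11.18 × 10.2 × (10.869)² = 11.18 × 10.2 × 118.135161 ≈ 13,471.7 × g
Target RCF = 13,471.7 + 15,100 = 28,571.7 × g
(N/1000)² = 28,571.7 / 114.036 = 250.5498
N = 1000 × √250.5498 ≈ 15,828.8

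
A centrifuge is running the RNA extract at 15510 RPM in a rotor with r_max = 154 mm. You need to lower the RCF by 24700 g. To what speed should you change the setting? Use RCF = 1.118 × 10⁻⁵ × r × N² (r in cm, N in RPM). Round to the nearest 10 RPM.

r = 154 mm = 15.4 cm
Current RCF = 1.118 × 10⁻⁵ × 15.4 × (15510)² = 1.118 × 10⁻⁵ × 15.4 × 240,560,100 ≈ 41,417.7 × g
Target RCF = 41,417.7 − 24,700 = 16,717.7 × g
N² = 16,717.7 / (17.2172 × 10⁻⁵) = 97,098,831
N ≈ √97,098,831 ≈ 9,853.9

9850 RPM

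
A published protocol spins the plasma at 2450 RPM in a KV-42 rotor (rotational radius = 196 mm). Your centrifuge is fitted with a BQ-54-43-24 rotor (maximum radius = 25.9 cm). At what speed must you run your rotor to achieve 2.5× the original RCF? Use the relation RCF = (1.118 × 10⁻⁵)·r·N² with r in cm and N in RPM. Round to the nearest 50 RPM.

3350 RPM

Original rotor: r = 196 mm = 19.6 cm
RCF_original = 1.118 × 10⁻⁵ × 19.6 × (2450)² = 1.118 × 10⁻⁵ × 19.6 × 6,002,500 ≈ 1,315.3 × g
Target RCF = 2.5 × 1,315.3 ≈ 3,288.2 × g
3,288.2 = 1.118 × 10⁻⁵ × 25.9 × N²
N² = 3,288.2 / (28.9562 × 10⁻⁵) = 11,355,772
N ≈ √11,355,772 ≈ 3,369.8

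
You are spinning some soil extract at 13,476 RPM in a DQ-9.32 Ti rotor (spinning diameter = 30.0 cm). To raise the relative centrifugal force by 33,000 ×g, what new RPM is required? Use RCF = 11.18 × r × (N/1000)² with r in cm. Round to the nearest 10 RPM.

r = 30.0 / 2 = 15 cm
Current RCF = 11.18 × 15 × (13.476)² = 11.18 × 15 × 181.602576 ≈ 30,454.8 × g
Target RCF = 30,454.8 + 33,000 = 63,454.8 × g
(N/1000)² = 63,454.8 / 167.7 = 378.3828
N = 1000 × √378.3828 ≈ 19,452.1

19450 RPM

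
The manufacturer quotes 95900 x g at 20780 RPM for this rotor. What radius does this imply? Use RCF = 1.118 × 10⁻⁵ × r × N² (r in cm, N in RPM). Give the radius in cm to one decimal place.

95900 = 1.118 × 10⁻⁵ × r × (20780)²
r = 95900 / (1.118 × 10⁻⁵ × 431,808,400) = 95900 / 4827.618 ≈ 19.865 cm

r ≈ 19.9 cm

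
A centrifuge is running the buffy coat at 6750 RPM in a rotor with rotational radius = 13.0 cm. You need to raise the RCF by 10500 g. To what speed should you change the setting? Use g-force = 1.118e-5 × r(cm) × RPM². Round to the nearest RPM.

Current RCF = 1.118 × 10⁻⁵ × 13 × (6750)² = 1.118 × 10⁻⁵ × 13 × 45,562,500 ≈ 6,622.1 × g
Target RCF = 6,622.1 + 10,500 = 17,122.1 × g
N² = 17,122.1 / (14.534 × 10⁻⁵) = 117,807,211
N ≈ √117,807,211 ≈ 10,853.9

10854 RPM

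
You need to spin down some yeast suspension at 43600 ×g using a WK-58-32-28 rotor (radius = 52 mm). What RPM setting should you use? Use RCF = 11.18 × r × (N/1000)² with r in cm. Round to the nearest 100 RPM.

r = 52 mm = 5.2 cm
RCF = 11.18 × r × (N/1000)²
43,600 = 11.18 × 5.2 × (N/1000)²
(N/1000)² = 43,600 / 58.136 = 749.9656
N = 1000 × √749.9656 ≈ 27,385.5

27400 RPM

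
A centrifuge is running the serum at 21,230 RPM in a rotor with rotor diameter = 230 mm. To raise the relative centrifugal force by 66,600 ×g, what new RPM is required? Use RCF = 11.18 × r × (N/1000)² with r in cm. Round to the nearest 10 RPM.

r = 230 mm / 2 = 115 mm = 11.5 cm
Current RCF = 11.18 × 11.5 × (21.23)² = 11.18 × 11.5 × 450.7129 ≈ 57,948.2 × g
Target RCF = 57,948.2 + 66,600 = 124,548.2 × g
(N/1000)² = 124,548.2 / 128.57 = 968.719
N = 1000 × √968.719 ≈ 31,124.3

31120 RPM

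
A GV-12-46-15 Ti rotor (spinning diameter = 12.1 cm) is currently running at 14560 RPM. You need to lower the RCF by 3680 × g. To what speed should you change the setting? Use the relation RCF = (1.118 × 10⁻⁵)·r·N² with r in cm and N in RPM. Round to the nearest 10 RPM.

r = 12.1 / 2 = 6.05 cm
Current RCF = 1.118 × 10⁻⁵ × 6.05 × (14560)² = 1.118 × 10⁻⁵ × 6.05 × 211,993,600 ≈ 14,339 × g
Target RCF = 14,339 − 3,680 = 10,659 × g
N² = 10,659 / (6.7639 × 10⁻⁵) = 157,586,599
N ≈ √157,586,599 ≈ 12,553.4

N₂ ≈ 12550 RPM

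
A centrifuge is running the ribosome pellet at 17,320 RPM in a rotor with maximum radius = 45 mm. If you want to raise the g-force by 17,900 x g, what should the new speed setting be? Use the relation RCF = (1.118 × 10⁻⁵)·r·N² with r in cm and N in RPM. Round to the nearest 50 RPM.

r = 45 mm = 4.5 cm
Current RCF = 1.118 × 10⁻⁵ × 4.5 × (17320)² = 1.118 × 10⁻⁵ × 4.5 × 299,982,400 ≈ 15,092.1 × g
Target RCF = 15,092.1 + 17,900 = 32,992.1 × g
N² = 32,992.1 / (5.031 × 10⁻⁵) = 655,776,188
N ≈ √655,776,188 ≈ 25,608.1

N₂ ≈ 25600 RPM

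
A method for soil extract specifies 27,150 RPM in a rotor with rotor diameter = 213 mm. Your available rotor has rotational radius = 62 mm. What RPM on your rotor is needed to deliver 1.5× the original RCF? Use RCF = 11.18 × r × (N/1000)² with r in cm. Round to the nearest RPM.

43581 RPM

Original rotor: r = 213 mm / 2 = 106.5 mm = 10.65 cm
RCF_original = 11.18 × 10.65 × (27.15)² = 11.18 × 10.65 × 737.1225 ≈ 87,767 × g
Target RCF = 1.5 × 87,767 ≈ 131,650.5 × g
Your rotor: r = 62 mm = 6.2 cm
131,650.5 = 11.18 × 6.2 × (N/1000)²
(N/1000)² = 131,650.5 / 69.316 = 1899.28
N = 1000 × √1899.28 ≈ 43,580.7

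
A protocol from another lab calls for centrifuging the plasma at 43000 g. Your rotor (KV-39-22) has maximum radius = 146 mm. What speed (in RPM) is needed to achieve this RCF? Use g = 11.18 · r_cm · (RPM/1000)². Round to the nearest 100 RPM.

r = 146 mm = 14.6 cm
43,000 = 11.18 × 14.6 × (N/1000)²
(N/1000)² = 43,000 / 163.228 = 263.4352
N = 1000 × √263.4352 ≈ 16,230.7

16200 RPM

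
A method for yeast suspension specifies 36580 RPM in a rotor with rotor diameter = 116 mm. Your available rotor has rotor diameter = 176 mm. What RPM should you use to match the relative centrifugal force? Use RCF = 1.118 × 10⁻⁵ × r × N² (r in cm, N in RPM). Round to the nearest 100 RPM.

≈ 29700 RPM

Original rotor: r = 116 mm / 2 = 58 mm = 5.8 cm
RCF_original = 1.118 × 10⁻⁵ × 5.8 × (36580)² = 1.118 × 10⁻⁵ × 5.8 × 1,338,096,400 ≈ 86,767.5 × g
Your rotor: r = 176 mm / 2 = 88 mm = 8.8 cm
86,767.5 = 1.118 × 10⁻⁵ × 8.8 × N²
N² = 86,767.5 / (9.8384 × 10⁻⁵) = 881,926,939
N ≈ √881,926,939 ≈ 29,697.3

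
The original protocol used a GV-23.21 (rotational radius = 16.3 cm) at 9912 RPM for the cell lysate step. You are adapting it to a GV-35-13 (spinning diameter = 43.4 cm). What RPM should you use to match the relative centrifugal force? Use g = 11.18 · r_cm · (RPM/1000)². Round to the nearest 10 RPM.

RCF_original = 11.18 × 16.3 × (9.912)² = 11.18 × 16.3 × 98.247744 ≈ 17,904.1 × g
Your rotor: r = 43.4 / 2 = 21.7 cm
17,904.1 = 11.18 × 21.7 × (N/1000)²
(N/1000)² = 17,904.1 / 242.606 = 73.79908
N = 1000 × √73.79908 ≈ 8,590.6

≈ 8590 RPM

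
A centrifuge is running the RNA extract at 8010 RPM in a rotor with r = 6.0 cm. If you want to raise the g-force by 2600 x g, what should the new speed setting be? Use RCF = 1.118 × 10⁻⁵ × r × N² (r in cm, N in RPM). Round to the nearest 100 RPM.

≈ 10100 RPM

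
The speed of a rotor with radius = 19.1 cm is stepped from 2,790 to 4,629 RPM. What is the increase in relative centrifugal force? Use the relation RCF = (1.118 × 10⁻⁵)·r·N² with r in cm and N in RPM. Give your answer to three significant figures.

≈ 2910 x g

RCF₁ = 1.118 × 10⁻⁵ × 19.1 × (2790)² = 1.118 × 10⁻⁵ × 19.1 × 7,784,100 ≈ 1,662.2 × g
RCF₂ = 1.118 × 10⁻⁵ × 19.1 × (4629)² = 1.118 × 10⁻⁵ × 19.1 × 21,427,641 ≈ 4,575.6 × g
Increase = 4,575.6 − 1,662.2 = 2,913.4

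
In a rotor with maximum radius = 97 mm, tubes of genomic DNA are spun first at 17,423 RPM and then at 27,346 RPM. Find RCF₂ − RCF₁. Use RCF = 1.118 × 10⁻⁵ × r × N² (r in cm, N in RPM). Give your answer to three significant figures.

r = 97 mm = 9.7 cm
RCF₁ = 1.118 × 10⁻⁵ × 9.7 × (17423)² = 1.118 × 10⁻⁵ × 9.7 × 303,560,929 ≈ 32,920 × g
RCF₂ = 1.118 × 10⁻⁵ × 9.7 × (27346)² = 1.118 × 10⁻⁵ × 9.7 × 747,803,716 ≈ 81,096.3 × g
Increase = 81,096.3 − 32,920 = 48,176.3

48200 g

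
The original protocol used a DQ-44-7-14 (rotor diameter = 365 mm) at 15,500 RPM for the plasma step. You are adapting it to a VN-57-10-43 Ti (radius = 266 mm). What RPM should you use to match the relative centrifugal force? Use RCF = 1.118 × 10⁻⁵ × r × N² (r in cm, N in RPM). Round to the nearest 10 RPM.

≈ 12840 RPM

Original rotor: r = 365 mm / 2 = 182.5 mm = 18.25 cm
RCF = 1.118 × 10⁻⁵ × r × N²
RCF_original = 1.118 × 10⁻⁵ × 18.25 × (15500)² = 1.118 × 10⁻⁵ × 18.25 × 240,250,000 ≈ 49,019.4 × g
Your rotor: r = 266 mm = 26.6 cm
49,019.4 = 1.118 × 10⁻⁵ × 26.6 × N²
N² = 49,019.4 / (29.7388 × 10⁻⁵) = 164,833,147
N ≈ √164,833,147 ≈ 12,838.7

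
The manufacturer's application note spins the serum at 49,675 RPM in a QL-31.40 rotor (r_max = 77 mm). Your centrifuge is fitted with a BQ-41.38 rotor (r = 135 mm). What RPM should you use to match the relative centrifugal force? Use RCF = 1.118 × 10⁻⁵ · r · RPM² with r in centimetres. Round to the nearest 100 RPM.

≈ 37500 RPM

Original rotor: r = 77 mm = 7.7 cm
RCF_original = 1.118 × 10⁻⁵ × 7.7 × (49675)² = 1.118 × 10⁻⁵ × 7.7 × 2,467,605,625 ≈ 212,426.3 × g
Your rotor: r = 135 mm = 13.5 cm
212,426.3 = 1.118 × 10⁻⁵ × 13.5 × N²
N² = 212,426.3 / (15.093 × 10⁻⁵) = 1,407,449,149
N ≈ √1,407,449,149 ≈ 37,516.0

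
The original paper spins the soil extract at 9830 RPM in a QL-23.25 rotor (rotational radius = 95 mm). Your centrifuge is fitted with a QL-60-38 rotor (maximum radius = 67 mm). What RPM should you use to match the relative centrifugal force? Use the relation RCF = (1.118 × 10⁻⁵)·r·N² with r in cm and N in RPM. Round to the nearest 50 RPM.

≈ 11700 RPM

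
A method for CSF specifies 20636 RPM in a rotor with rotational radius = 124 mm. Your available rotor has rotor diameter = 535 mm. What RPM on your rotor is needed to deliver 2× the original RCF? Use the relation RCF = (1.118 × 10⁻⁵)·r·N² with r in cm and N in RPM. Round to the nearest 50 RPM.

Original rotor: r = 124 mm = 12.4 cm
RCF_original = 1.118 × 10⁻⁵ × 12.4 × (20636)² = 1.118 × 10⁻⁵ × 12.4 × 425,844,496 ≈ 59,035.7 × g
Target RCF = 2 × 59,035.7 ≈ 118,071.4 × g
Your rotor: r = 535 mm / 2 = 267.5 mm = 26.75 cm
118,071.4 = 1.118 × 10⁻⁵ × 26.75 × N²
N² = 118,071.4 / (29.9065 × 10⁻⁵) = 394,801,799
N ≈ √394,801,799 ≈ 19,869.6

19850 RPM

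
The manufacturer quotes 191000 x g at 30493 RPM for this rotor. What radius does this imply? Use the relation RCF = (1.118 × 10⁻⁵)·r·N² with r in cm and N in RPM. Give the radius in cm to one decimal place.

18.4 cm

RCF = 1.118 × 10⁻⁵ × r × N²
191000 = 1.118 × 10⁻⁵ × r × (30493)²
r = 191000 / (1.118 × 10⁻⁵ × 929,823,049) = 191000 / 10395.42 ≈ 18.373 cm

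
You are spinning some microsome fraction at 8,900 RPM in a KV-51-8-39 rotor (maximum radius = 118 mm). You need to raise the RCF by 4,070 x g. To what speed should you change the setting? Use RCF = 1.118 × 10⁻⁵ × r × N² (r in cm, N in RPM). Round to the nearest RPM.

r = 118 mm = 11.8 cm
Current RCF = 1.118 × 10⁻⁵ × 11.8 × (8900)² = 1.118 × 10⁻⁵ × 11.8 × 79,210,000 ≈ 10,449.7 × g
Target RCF = 10,449.7 + 4,070 = 14,519.7 × g
N² = 14,519.7 / (13.1924 × 10⁻⁵) = 110,061,096
N ≈ √110,061,096 ≈ 10,491.0

N₂ ≈ 10491 RPM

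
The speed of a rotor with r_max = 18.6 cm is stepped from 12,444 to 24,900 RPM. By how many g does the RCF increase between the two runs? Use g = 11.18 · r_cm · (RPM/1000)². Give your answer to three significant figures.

RCF₁ = 11.18 × 18.6 × (12.444)² = 11.18 × 18.6 × 154.853136 ≈ 32,201.4 × g
RCF₂ = 11.18 × 18.6 × (24.9)² = 11.18 × 18.6 × 620.01 ≈ 128,929.8 × g
Increase = 128,929.8 − 32,201.4 = 96,728.4

≈ 96700 g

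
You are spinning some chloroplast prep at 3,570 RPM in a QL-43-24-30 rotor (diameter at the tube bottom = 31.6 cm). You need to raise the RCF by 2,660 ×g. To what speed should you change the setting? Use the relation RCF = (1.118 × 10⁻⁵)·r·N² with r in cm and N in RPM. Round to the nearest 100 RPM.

≈ 5300 RPM

r = 31.6 / 2 = 15.8 cm
Current RCF = 1.118 × 10⁻⁵ × 15.8 × (3570)² = 1.118 × 10⁻⁵ × 15.8 × 12,744,900 ≈ 2,251.3 × g
Target RCF = 2,251.3 + 2,660 = 4,911.3 × g
N² = 4,911.3 / (17.6644 × 10⁻⁵) = 27,803,379
N ≈ √27,803,379 ≈ 5,272.9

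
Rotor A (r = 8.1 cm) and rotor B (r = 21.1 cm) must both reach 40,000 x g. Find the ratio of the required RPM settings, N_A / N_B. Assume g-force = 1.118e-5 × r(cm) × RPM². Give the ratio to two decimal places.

1.61

At fixed RCF, N ∝ 1/√r, so N_A/N_B = √(r_B/r_A) = √(21.1/8.1) = √2.604938 = 1.6140.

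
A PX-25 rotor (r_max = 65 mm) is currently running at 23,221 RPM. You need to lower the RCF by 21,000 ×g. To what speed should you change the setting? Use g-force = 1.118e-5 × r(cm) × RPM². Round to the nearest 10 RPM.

≈ 15820 RPM

r = 65 mm = 6.5 cm
Current RCF = 1.118 × 10⁻⁵ × 6.5 × (23221)² = 1.118 × 10⁻⁵ × 6.5 × 539,214,841 ≈ 39,184.7 × g
Target RCF = 39,184.7 − 21,000 = 18,184.7 × g
N² = 18,184.7 / (7.267 × 10⁻⁵) = 250,236,686
N ≈ √250,236,686 ≈ 15,818.9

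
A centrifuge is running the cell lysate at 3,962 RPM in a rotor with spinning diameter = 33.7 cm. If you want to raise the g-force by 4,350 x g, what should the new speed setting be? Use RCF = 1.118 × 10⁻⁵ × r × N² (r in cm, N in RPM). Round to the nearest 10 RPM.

≈ 6230 RPM

r = 33.7 / 2 = 16.85 cm
Current RCF = 1.118 × 10⁻⁵ × 16.85 × (3962)² = 1.118 × 10⁻⁵ × 16.85 × 15,697,444 ≈ 2,957.1 × g
Target RCF = 2,957.1 + 4,350 = 7,307.1 × g
N² = 7,307.1 / (18.8383 × 10⁻⁵) = 38,788,532
N ≈ √38,788,532 ≈ 6,228.0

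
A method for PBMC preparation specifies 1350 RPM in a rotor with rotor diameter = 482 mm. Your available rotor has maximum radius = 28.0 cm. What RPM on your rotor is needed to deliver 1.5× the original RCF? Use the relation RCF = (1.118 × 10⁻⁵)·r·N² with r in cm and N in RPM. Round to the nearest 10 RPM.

≈ 1530 RPM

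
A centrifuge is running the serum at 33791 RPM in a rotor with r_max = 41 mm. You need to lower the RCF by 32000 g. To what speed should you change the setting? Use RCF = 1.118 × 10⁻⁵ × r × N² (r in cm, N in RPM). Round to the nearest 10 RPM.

r = 41 mm = 4.1 cm
Current RCF = 1.118 × 10⁻⁵ × 4.1 × (33791)² = 1.118 × 10⁻⁵ × 4.1 × 1,141,831,681 ≈ 52,339.3 × g
Target RCF = 52,339.3 − 32,000 = 20,339.3 × g
N² = 20,339.3 / (4.5838 × 10⁻⁵) = 443,721,367
N ≈ √443,721,367 ≈ 21,064.7

N₂ ≈ 21060 RPM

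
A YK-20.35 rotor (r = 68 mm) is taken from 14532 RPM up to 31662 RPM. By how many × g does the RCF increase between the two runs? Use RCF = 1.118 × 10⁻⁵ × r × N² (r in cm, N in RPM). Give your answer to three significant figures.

r = 68 mm = 6.8 cm
RCF₁ = 1.118 × 10⁻⁵ × 6.8 × (14532)² = 1.118 × 10⁻⁵ × 6.8 × 211,179,024 ≈ 16,054.7 × g
RCF₂ = 1.118 × 10⁻⁵ × 6.8 × (31662)² = 1.118 × 10⁻⁵ × 6.8 × 1,002,482,244 ≈ 76,212.7 × g
Increase = 76,212.7 − 16,054.7 = 60,158

≈ 60200 × g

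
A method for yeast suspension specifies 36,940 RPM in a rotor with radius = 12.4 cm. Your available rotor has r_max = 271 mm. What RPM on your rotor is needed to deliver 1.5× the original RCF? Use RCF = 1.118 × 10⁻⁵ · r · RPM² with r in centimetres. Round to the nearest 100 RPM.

30600 RPM

RCF_original = 1.118 × 10⁻⁵ × 12.4 × (36940)² = 1.118 × 10⁻⁵ × 12.4 × 1,364,563,600 ≈ 189,172.2 × g
Target RCF = 1.5 × 189,172.2 ≈ 283,758.3 × g
Your rotor: r = 271 mm = 27.1 cm
283,758.3 = 1.118 × 10⁻⁵ × 27.1 × N²
N² = 283,758.3 / (30.2978 × 10⁻⁵) = 936,564,041
N ≈ √936,564,041 ≈ 30,603.3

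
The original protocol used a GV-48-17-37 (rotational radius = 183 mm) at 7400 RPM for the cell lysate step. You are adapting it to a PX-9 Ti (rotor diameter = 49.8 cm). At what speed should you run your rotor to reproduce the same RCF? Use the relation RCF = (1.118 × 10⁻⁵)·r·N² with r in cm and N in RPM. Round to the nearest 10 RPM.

6340 RPM

Original rotor: r = 183 mm = 18.3 cm
RCF = 1.118 × 10⁻⁵ × r × N²
RCF_original = 1.118 × 10⁻⁵ × 18.3 × (7400)² = 1.118 × 10⁻⁵ × 18.3 × 54,760,000 ≈ 11,203.6 × g
Your rotor: r = 49.8 / 2 = 24.9 cm
11,203.6 = 1.118 × 10⁻⁵ × 24.9 × N²
N² = 11,203.6 / (27.8382 × 10⁻⁵) = 40,245,418
N ≈ √40,245,418 ≈ 6,343.9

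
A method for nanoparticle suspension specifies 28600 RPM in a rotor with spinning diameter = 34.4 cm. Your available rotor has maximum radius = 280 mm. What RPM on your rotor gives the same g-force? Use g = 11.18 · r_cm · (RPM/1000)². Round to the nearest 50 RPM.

Original rotor: r = 34.4 / 2 = 17.2 cm
RCF_original = 11.18 × 17.2 × (28.6)² = 11.18 × 17.2 × 817.96 ≈ 157,290.4 × g
Your rotor: r = 280 mm = 28.0 cm
157,290.4 = 11.18 × 28 × (N/1000)²
(N/1000)² = 157,290.4 / 313.04 = 502.461
N = 1000 × √502.461 ≈ 22,415.6

≈ 22400 RPM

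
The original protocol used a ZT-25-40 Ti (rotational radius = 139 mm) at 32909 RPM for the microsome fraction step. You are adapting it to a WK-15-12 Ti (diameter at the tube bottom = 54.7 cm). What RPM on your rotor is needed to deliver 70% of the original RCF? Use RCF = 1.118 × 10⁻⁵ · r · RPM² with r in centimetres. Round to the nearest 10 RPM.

19630 RPM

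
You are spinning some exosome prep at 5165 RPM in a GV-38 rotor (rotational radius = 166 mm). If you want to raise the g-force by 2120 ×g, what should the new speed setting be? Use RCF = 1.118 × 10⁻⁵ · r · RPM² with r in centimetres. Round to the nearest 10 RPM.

≈ 6170 RPM

r = 166 mm = 16.6 cm
Current RCF = 1.118 × 10⁻⁵ × 16.6 × (5165)² = 1.118 × 10⁻⁵ × 16.6 × 26,677,225 ≈ 4,951 × g
Target RCF = 4,951 + 2,120 = 7,071 × g
N² = 7,071 / (18.5588 × 10⁻⁵) = 38,100,524
N ≈ √38,100,524 ≈ 6,172.6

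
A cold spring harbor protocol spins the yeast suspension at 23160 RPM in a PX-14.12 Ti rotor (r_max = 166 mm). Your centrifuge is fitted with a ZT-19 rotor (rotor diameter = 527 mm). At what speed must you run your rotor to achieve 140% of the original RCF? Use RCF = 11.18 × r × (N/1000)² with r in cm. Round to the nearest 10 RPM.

21750 RPM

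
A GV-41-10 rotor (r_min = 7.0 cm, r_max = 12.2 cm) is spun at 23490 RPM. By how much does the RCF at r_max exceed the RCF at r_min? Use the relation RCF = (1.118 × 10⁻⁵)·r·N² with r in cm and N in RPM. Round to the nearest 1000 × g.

RCF_max = 1.118 × 10⁻⁵ × 12.2 × (23490)² = 1.118 × 10⁻⁵ × 12.2 × 551,780,100 ≈ 75,260.6 × g
RCF_min = 1.118 × 10⁻⁵ × 7 × (23490)² = 1.118 × 10⁻⁵ × 7 × 551,780,100 ≈ 43,182.3 × g
ΔRCF = 75,260.6 − 43,182.3 = 32,078.3

32000 ×g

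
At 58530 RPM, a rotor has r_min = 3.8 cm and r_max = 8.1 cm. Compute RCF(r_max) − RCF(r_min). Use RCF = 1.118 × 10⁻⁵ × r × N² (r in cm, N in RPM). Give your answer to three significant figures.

165000 × g

RCF_max = 1.118 × 10⁻⁵ × 8.1 × (58530)² = 1.118 × 10⁻⁵ × 8.1 × 3,425,760,900 ≈ 310,230.1 × g
RCF_min = 1.118 × 10⁻⁵ × 3.8 × (58530)² = 1.118 × 10⁻⁵ × 3.8 × 3,425,760,900 ≈ 145,540 × g
ΔRCF = 310,230.1 − 145,540 = 164,690.1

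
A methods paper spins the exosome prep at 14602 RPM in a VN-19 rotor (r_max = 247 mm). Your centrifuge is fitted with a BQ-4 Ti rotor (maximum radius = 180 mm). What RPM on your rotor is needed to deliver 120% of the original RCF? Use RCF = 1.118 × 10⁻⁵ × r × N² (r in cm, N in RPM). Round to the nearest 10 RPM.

Original rotor: r = 247 mm = 24.7 cm
RCF = 1.118 × 10⁻⁵ × r × N²
RCF_original = 1.118 × 10⁻⁵ × 24.7 × (14602)² = 1.118 × 10⁻⁵ × 24.7 × 213,218,404 ≈ 58,879.4 × g
Target RCF = 1.2 × 58,879.4 ≈ 70,655.3 × g
Your rotor: r = 180 mm = 18.0 cm
70,655.3 = 1.118 × 10⁻⁵ × 18 × N²
N² = 70,655.3 / (20.124 × 10⁻⁵) = 351,099,682
N ≈ √351,099,682 ≈ 18,737.7

≈ 18740 RPM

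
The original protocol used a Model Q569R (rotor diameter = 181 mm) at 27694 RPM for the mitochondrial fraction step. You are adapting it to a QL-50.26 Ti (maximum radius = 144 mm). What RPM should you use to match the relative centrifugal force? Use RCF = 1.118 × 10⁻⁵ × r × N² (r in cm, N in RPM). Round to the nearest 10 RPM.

Original rotor: r = 181 mm / 2 = 90.5 mm = 9.05 cm
RCF_original = 1.118 × 10⁻⁵ × 9.05 × (27694)² = 1.118 × 10⁻⁵ × 9.05 × 766,957,636 ≈ 77,600 × g
Your rotor: r = 144 mm = 14.4 cm
77,600 = 1.118 × 10⁻⁵ × 14.4 × N²
N² = 77,600 / (16.0992 × 10⁻⁵) = 482,011,529
N ≈ √482,011,529 ≈ 21,954.8

21950 RPM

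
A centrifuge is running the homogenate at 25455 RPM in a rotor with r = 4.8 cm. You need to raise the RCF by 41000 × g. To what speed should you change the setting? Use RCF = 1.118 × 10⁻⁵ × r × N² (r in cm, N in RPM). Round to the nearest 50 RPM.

37600 RPM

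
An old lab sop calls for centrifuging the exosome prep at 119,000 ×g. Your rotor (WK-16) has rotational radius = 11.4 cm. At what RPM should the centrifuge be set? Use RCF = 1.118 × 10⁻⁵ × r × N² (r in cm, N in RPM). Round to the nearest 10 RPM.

119,000 = 1.118 × 10⁻⁵ × 11.4 × N²
N² = 119,000 / (12.7452 × 10⁻⁵) = 933,684,838
N ≈ √933,684,838 ≈ 30,556.3

N ≈ 30560 RPM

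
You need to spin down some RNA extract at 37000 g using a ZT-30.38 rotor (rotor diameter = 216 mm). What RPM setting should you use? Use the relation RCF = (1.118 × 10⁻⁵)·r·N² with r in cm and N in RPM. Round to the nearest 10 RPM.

r = 216 mm / 2 = 108 mm = 10.8 cm
37,000 = 1.118 × 10⁻⁵ × 10.8 × N²
N² = 37,000 / (12.0744 × 10⁻⁵) = 306,433,446
N ≈ √306,433,446 ≈ 17,505.2

N ≈ 17510 RPM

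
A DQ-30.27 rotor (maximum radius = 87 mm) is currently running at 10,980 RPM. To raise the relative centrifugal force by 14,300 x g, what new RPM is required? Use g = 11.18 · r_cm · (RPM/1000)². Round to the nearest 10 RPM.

r = 87 mm = 8.7 cm
Current RCF = 11.18 × 8.7 × (10.98)² = 11.18 × 8.7 × 120.5604 ≈ 11,726.4 × g
Target RCF = 11,726.4 + 14,300 = 26,026.4 × g
(N/1000)² = 26,026.4 / 97.266 = 267.5796
N = 1000 × √267.5796 ≈ 16,357.9

16360 RPM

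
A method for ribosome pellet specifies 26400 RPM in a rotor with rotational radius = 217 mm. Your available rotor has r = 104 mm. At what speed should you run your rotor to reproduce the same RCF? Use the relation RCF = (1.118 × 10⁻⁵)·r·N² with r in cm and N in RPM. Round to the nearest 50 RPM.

Original rotor: r = 217 mm = 21.7 cm
RCF = 1.118 × 10⁻⁵ × r × N²
RCF_original = 1.118 × 10⁻⁵ × 21.7 × (26400)² = 1.118 × 10⁻⁵ × 21.7 × 696,960,000 ≈ 169,086.7 × g
Your rotor: r = 104 mm = 10.4 cm
169,086.7 = 1.118 × 10⁻⁵ × 10.4 × N²
N² = 169,086.7 / (11.6272 × 10⁻⁵) = 1,454,234,037
N ≈ √1,454,234,037 ≈ 38,134.4

38150 RPM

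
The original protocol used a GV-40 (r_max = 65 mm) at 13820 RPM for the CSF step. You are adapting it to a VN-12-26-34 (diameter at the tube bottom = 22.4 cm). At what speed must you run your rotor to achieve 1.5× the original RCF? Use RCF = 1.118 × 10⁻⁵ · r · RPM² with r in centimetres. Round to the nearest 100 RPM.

Original rotor: r = 65 mm = 6.5 cm
RCF_original = 1.118 × 10⁻⁵ × 6.5 × (13820)² = 1.118 × 10⁻⁵ × 6.5 × 190,992,400 ≈ 13,879.4 × g
Target RCF = 1.5 × 13,879.4 ≈ 20,819.1 × g
Your rotor: r = 22.4 / 2 = 11.2 cm
20,819.1 = 1.118 × 10⁻⁵ × 11.2 × N²
N² = 20,819.1 / (12.5216 × 10⁻⁵) = 166,265,493
N ≈ √166,265,493 ≈ 12,894.4

12900 RPM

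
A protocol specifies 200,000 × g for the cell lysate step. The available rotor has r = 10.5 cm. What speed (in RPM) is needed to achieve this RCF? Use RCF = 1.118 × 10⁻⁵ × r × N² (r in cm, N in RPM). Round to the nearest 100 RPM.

41300 RPM

RCF = 1.118 × 10⁻⁵ × r × N²
200,000 = 1.118 × 10⁻⁵ × 10.5 × N²
N² = 200,000 / (11.739 × 10⁻⁵) = 1,703,722,634
N ≈ √1,703,722,634 ≈ 41,276.2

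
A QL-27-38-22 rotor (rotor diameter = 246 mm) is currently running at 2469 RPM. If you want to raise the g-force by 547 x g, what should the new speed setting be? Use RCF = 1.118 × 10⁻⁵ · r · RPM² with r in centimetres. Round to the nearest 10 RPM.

N₂ ≈ 3170 RPM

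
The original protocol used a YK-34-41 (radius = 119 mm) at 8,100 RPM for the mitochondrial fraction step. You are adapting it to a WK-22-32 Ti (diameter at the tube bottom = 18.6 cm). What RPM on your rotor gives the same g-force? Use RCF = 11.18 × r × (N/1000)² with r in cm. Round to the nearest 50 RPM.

Original rotor: r = 119 mm = 11.9 cm
RCF_original = 11.18 × 11.9 × (8.1)² = 11.18 × 11.9 × 65.61 ≈ 8,728.9 × g
Your rotor: r = 18.6 / 2 = 9.3 cm
8,728.9 = 11.18 × 9.3 × (N/1000)²
(N/1000)² = 8,728.9 / 103.974 = 83.95272
N = 1000 × √83.95272 ≈ 9,162.6

≈ 9150 RPM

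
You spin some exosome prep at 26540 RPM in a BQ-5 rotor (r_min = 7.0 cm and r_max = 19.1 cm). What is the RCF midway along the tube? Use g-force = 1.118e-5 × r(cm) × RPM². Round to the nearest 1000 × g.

≈ 103000 g

r_avg = (7.0 + 19.1) / 2 = 13.05 cm
RCF = 1.118 × 10⁻⁵ × 13.05 × (26540)² = 1.118 × 10⁻⁵ × 13.05 × 704,371,600 ≈ 102,767.1 × g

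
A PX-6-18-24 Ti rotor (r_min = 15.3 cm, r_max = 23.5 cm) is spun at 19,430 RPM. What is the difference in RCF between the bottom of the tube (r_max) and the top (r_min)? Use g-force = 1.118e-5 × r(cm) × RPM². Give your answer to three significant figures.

ΔRCF ≈ 34600 g

RCF_max = 1.118 × 10⁻⁵ × 23.5 × (19430)² = 1.118 × 10⁻⁵ × 23.5 × 377,524,900 ≈ 99,187.1 × g
RCF_min = 1.118 × 10⁻⁵ × 15.3 × (19430)² = 1.118 × 10⁻⁵ × 15.3 × 377,524,900 ≈ 64,577.1 × g
ΔRCF = 99,187.1 − 64,577.1 = 34,610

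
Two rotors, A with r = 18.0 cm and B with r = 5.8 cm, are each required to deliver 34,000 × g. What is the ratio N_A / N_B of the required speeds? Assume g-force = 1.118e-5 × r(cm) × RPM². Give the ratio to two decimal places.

0.57

At fixed RCF, N ∝ 1/√r, so N_A/N_B = √(r_B/r_A) = √(5.8/18.0) = √0.322222 = 0.5676.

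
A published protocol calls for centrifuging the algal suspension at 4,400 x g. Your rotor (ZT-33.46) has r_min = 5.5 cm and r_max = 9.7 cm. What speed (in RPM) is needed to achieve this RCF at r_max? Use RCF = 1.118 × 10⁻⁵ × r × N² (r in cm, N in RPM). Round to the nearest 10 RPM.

Use r_max = 9.7 cm.
RCF = 1.118 × 10⁻⁵ × r × N²
4,400 = 1.118 × 10⁻⁵ × 9.7 × N²
N² = 4,400 / (10.8446 × 10⁻⁵) = 40,573,188
N ≈ √40,573,188 ≈ 6,369.7

6370 RPM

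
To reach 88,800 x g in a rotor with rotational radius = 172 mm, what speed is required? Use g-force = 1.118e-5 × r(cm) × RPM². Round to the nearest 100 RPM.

r = 172 mm = 17.2 cm
RCF = 1.118 × 10⁻⁵ × r × N²
88,800 = 1.118 × 10⁻⁵ × 17.2 × N²
N² = 88,800 / (19.2296 × 10⁻⁵) = 461,788,077
N ≈ √461,788,077 ≈ 21,489.3

N ≈ 21500 RPM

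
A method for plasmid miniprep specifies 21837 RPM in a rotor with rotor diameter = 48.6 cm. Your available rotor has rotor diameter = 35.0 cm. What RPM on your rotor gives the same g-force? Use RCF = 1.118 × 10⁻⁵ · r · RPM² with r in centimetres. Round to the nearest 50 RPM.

25750 RPM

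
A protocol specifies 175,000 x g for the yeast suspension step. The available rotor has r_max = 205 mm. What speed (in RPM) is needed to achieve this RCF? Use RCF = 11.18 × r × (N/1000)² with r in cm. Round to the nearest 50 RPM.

27650 RPM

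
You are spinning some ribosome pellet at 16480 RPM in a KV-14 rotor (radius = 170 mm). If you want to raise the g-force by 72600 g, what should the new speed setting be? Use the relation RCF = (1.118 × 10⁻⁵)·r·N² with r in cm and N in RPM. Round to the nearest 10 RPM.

N₂ ≈ 25570 RPM

r = 170 mm = 17.0 cm
Current RCF = 1.118 × 10⁻⁵ × 17 × (16480)² = 1.118 × 10⁻⁵ × 17 × 271,590,400 ≈ 51,618.5 × g
Target RCF = 51,618.5 + 72,600 = 124,218.5 × g
N² = 124,218.5 / (19.006 × 10⁻⁵) = 653,575,187
N ≈ √653,575,187 ≈ 25,565.1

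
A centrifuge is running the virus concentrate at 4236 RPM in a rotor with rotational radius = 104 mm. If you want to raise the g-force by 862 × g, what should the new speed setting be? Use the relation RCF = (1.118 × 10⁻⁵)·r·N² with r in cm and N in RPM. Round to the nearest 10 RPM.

N₂ ≈ 5040 RPM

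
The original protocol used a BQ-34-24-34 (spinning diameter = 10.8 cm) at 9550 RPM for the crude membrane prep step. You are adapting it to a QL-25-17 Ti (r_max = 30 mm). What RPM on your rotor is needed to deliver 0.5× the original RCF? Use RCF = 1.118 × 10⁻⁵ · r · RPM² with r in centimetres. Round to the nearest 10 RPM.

9060 RPM

Original rotor: r = 10.8 / 2 = 5.4 cm
RCF_original = 1.118 × 10⁻⁵ × 5.4 × (9550)² = 1.118 × 10⁻⁵ × 5.4 × 91,202,500 ≈ 5,506.1 × g
Target RCF = 0.5 × 5,506.1 ≈ 2,753.1 × g
Your rotor: r = 30 mm = 3.0 cm
2,753.1 = 1.118 × 10⁻⁵ × 3 × N²
N² = 2,753.1 / (3.354 × 10⁻⁵) = 82,084,079
N ≈ √82,084,079 ≈ 9,060.0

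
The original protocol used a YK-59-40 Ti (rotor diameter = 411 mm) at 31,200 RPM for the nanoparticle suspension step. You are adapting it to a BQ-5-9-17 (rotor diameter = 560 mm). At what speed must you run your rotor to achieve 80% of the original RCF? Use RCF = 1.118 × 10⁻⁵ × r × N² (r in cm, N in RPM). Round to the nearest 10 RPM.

23910 RPM

Original rotor: r = 411 mm / 2 = 205.5 mm = 20.55 cm
RCF = 1.118 × 10⁻⁵ × r × N²
RCF_original = 1.118 × 10⁻⁵ × 20.55 × (31200)² = 1.118 × 10⁻⁵ × 20.55 × 973,440,000 ≈ 223,646.9 × g
Target RCF = 0.8 × 223,646.9 ≈ 178,917.5 × g
Your rotor: r = 560 mm / 2 = 280 mm = 28 cm
178,917.5 = 1.118 × 10⁻⁵ × 28 × N²
N² = 178,917.5 / (31.304 × 10⁻⁵) = 571,548,364
N ≈ √571,548,364 ≈ 23,907.1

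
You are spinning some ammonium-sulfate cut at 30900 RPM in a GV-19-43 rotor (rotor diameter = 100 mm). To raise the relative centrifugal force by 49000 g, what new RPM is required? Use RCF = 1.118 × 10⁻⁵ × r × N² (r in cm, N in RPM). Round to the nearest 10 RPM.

r = 100 mm / 2 = 50 mm = 5 cm
Current RCF = 1.118 × 10⁻⁵ × 5 × (30900)² = 1.118 × 10⁻⁵ × 5 × 954,810,000 ≈ 53,373.9 × g
Target RCF = 53,373.9 + 49,000 = 102,373.9 × g
N² = 102,373.9 / (5.59 × 10⁻⁵) = 1,831,375,671
N ≈ √1,831,375,671 ≈ 42,794.6

≈ 42790 RPM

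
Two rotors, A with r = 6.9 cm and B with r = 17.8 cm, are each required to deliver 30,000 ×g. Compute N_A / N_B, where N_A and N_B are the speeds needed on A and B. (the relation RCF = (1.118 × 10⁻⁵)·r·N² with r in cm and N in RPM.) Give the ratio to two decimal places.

1.61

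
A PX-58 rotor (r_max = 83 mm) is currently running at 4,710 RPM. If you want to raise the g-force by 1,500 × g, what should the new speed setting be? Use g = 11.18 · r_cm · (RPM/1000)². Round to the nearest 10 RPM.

r = 83 mm = 8.3 cm
Current RCF = 11.18 × 8.3 × (4.71)² = 11.18 × 8.3 × 22.1841 ≈ 2,058.6 × g
Target RCF = 2,058.6 + 1,500 = 3,558.6 × g
(N/1000)² = 3,558.6 / 92.794 = 38.34946
N = 1000 × √38.34946 ≈ 6,192.7

≈ 6190 RPM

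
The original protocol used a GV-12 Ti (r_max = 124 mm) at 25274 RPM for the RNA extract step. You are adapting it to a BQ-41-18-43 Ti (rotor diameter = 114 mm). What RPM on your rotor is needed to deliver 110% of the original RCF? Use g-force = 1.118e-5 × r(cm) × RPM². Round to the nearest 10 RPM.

≈ 39100 RPM

Original rotor: r = 124 mm = 12.4 cm
RCF_original = 1.118 × 10⁻⁵ × 12.4 × (25274)² = 1.118 × 10⁻⁵ × 12.4 × 638,775,076 ≈ 88,554.7 × g
Target RCF = 1.1 × 88,554.7 ≈ 97,410.2 × g
Your rotor: r = 114 mm / 2 = 57 mm = 5.7 cm
97,410.2 = 1.118 × 10⁻⁵ × 5.7 × N²
N² = 97,410.2 / (6.3726 × 10⁻⁵) = 1,528,578,602
N ≈ √1,528,578,602 ≈ 39,097.0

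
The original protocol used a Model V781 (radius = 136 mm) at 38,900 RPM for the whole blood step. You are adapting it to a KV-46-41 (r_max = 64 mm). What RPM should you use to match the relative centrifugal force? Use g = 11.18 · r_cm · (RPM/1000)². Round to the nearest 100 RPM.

≈ 56700 RPM

Original rotor: r = 136 mm = 13.6 cm
RCF_original = 11.18 × 13.6 × (38.9)² = 11.18 × 13.6 × 1,513.21 ≈ 230,080.6 × g
Your rotor: r = 64 mm = 6.4 cm
230,080.6 = 11.18 × 6.4 × (N/1000)²
(N/1000)² = 230,080.6 / 71.552 = 3215.572
N = 1000 × √3215.572 ≈ 56,706.0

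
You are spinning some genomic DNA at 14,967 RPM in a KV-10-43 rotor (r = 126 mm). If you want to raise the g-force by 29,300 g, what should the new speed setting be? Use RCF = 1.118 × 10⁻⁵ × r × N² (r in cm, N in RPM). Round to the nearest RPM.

≈ 20785 RPM

r = 126 mm = 12.6 cm
Current RCF = 1.118 × 10⁻⁵ × 12.6 × (14967)² = 1.118 × 10⁻⁵ × 12.6 × 224,011,089 ≈ 31,556 × g
Target RCF = 31,556 + 29,300 = 60,856 × g
N² = 60,856 / (14.0868 × 10⁻⁵) = 432,007,269
N ≈ √432,007,269 ≈ 20,784.8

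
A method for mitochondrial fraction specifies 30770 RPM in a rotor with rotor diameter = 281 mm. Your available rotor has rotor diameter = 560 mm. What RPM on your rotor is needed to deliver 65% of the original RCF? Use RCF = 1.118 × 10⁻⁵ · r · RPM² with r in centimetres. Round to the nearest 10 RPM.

≈ 17570 RPM

Original rotor: r = 281 mm / 2 = 140.5 mm = 14.05 cm
RCF = 1.118 × 10⁻⁵ × r × N²
RCF_original = 1.118 × 10⁻⁵ × 14.05 × (30770)² = 1.118 × 10⁻⁵ × 14.05 × 946,792,900 ≈ 148,721.3 × g
Target RCF = 0.65 × 148,721.3 ≈ 96,668.8 × g
Your rotor: r = 560 mm / 2 = 280 mm = 28 cm
96,668.8 = 1.118 × 10⁻⁵ × 28 × N²
N² = 96,668.8 / (31.304 × 10⁻⁵) = 308,806,542
N ≈ √308,806,542 ≈ 17,572.9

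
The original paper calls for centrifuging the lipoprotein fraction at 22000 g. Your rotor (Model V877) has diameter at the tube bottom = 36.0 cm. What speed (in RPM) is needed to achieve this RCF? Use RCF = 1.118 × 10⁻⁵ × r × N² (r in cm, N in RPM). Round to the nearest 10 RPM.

r = 36.0 / 2 = 18 cm
RCF = 1.118 × 10⁻⁵ × r × N²
22,000 = 1.118 × 10⁻⁵ × 18 × N²
N² = 22,000 / (20.124 × 10⁻⁵) = 109,322,202
N ≈ √109,322,202 ≈ 10,455.7

≈ 10460 RPM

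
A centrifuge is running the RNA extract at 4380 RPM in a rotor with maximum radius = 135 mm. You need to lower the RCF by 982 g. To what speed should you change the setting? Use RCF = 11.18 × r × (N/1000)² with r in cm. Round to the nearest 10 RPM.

≈ 3560 RPM

r = 135 mm = 13.5 cm
Current RCF = 11.18 × 13.5 × (4.38)² = 11.18 × 13.5 × 19.1844 ≈ 2,895.5 × g
Target RCF = 2,895.5 − 982 = 1,913.5 × g
(N/1000)² = 1,913.5 / 150.93 = 12.67806
N = 1000 × √12.67806 ≈ 3,560.6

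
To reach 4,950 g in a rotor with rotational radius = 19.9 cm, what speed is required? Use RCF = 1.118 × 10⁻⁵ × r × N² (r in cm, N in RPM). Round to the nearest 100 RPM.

RCF = 1.118 × 10⁻⁵ × r × N²
4,950 = 1.118 × 10⁻⁵ × 19.9 × N²
N² = 4,950 / (22.2482 × 10⁻⁵) = 22,248,991
N ≈ √22,248,991 ≈ 4,716.9

4700 RPM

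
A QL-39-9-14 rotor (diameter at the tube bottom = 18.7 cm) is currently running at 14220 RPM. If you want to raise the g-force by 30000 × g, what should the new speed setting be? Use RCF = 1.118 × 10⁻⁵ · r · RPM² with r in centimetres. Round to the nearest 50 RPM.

r = 18.7 / 2 = 9.35 cm
Current RCF = 1.118 × 10⁻⁵ × 9.35 × (14220)² = 1.118 × 10⁻⁵ × 9.35 × 202,208,400 ≈ 21,137.5 × g
Target RCF = 21,137.5 + 30,000 = 51,137.5 × g
N² = 51,137.5 / (10.4533 × 10⁻⁵) = 489,199,583
N ≈ √489,199,583 ≈ 22,117.9

≈ 22100 RPM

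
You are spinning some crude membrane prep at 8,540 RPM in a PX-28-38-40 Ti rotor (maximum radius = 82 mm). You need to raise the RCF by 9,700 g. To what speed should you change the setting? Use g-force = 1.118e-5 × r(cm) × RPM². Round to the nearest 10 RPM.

r = 82 mm = 8.2 cm
Current RCF = 1.118 × 10⁻⁵ × 8.2 × (8540)² = 1.118 × 10⁻⁵ × 8.2 × 72,931,600 ≈ 6,686.1 × g
Target RCF = 6,686.1 + 9,700 = 16,386.1 × g
N² = 16,386.1 / (9.1676 × 10⁻⁵) = 178,739,256
N ≈ √178,739,256 ≈ 13,369.3

13370 RPM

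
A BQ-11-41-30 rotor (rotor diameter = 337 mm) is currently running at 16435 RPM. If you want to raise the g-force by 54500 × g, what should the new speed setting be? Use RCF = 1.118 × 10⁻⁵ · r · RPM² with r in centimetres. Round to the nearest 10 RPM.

r = 337 mm / 2 = 168.5 mm = 16.85 cm
Current RCF = 1.118 × 10⁻⁵ × 16.85 × (16435)² = 1.118 × 10⁻⁵ × 16.85 × 270,109,225 ≈ 50,884 × g
Target RCF = 50,884 + 54,500 = 105,384 × g
N² = 105,384 / (18.8383 × 10⁻⁵) = 559,413,535
N ≈ √559,413,535 ≈ 23,651.9

≈ 23650 RPM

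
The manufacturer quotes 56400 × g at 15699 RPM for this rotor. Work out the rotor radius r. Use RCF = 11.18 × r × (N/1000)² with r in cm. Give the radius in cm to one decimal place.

≈ 20.5 cm

RCF = 11.18 × r × (N/1000)²
56400 = 11.18 × r × (15.699)²
r = 56400 / (11.18 × 246.458601) = 56400 / 2755.407 ≈ 20.469 cm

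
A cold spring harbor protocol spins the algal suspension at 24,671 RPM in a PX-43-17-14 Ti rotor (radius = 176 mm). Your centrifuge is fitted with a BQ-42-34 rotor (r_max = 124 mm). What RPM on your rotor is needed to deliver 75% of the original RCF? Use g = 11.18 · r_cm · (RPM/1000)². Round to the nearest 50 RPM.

Original rotor: r = 176 mm = 17.6 cm
RCF = 11.18 × r × (N/1000)²
RCF_original = 11.18 × 17.6 × (24.671)² = 11.18 × 17.6 × 608.658241 ≈ 119,764.5 × g
Target RCF = 0.75 × 119,764.5 ≈ 89,823.4 × g
Your rotor: r = 124 mm = 12.4 cm
89,823.4 = 11.18 × 12.4 × (N/1000)²
(N/1000)² = 89,823.4 / 138.632 = 647.9269
N = 1000 × √647.9269 ≈ 25,454.4

25450 RPM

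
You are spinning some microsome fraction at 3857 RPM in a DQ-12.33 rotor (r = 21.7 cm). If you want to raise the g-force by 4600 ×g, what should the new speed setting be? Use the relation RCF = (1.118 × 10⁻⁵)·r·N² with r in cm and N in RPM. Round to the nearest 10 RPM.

Current RCF = 1.118 × 10⁻⁵ × 21.7 × (3857)² = 1.118 × 10⁻⁵ × 21.7 × 14,876,449 ≈ 3,609.1 × g
Target RCF = 3,609.1 + 4,600 = 8,209.1 × g
N² = 8,209.1 / (24.2606 × 10⁻⁵) = 33,837,168
N ≈ √33,837,168 ≈ 5,817.0

≈ 5820 RPM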